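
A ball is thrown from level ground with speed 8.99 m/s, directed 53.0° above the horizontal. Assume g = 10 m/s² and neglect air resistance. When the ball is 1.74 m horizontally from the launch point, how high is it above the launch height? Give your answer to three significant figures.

v_x = 8.99 cos 53.0° = 5.410 m/s, v_y0 = 8.99 sin 53.0° = 7.180 m/s.
Time to reach x = 1.74 m: t = x / v_x = 1.74 / 5.410 = 0.3216 s.
y = v_y0 t − ½ g t² = 7.180×0.3216 − 5.000×0.3216² = 1.79 m.

1.79 m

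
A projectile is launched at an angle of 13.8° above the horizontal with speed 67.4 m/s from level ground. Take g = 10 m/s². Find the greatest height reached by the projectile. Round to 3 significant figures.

12.9 m

Vertical component of launch velocity: v_y = 67.4 sin 13.8° = 16.08 m/s.
At the highest point the vertical velocity is zero, so v_y² = 2 g h_max.
h_max = (16.08)² / (2 × 10) = 258.6 / 20.00 = 12.9 m.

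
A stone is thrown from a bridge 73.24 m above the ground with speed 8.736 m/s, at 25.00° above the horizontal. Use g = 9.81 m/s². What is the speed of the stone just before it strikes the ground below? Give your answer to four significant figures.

v_x = 8.736 cos 25.00° = 7.9175 m/s is unchanged throughout.
For the vertical component, v_y² = v_y0² + 2 g h = (3.6920)² + 2×9.81×73.24 = 1450.6, so |v_y| = 38.087 m/s.
Impact speed = √(v_x² + v_y²) = √(62.687 + 1450.6) = 38.90 m/s.

38.90 m/s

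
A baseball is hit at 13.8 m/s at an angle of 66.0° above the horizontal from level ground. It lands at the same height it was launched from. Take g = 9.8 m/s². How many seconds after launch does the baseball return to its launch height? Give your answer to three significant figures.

Vertical component: v_y = 13.8 sin 66.0° = 12.61 m/s.
For a projectile landing at launch height, time of flight is t = 2 v_y / g = 2 × 12.61 / 9.8 = 2.57 s.

2.57 s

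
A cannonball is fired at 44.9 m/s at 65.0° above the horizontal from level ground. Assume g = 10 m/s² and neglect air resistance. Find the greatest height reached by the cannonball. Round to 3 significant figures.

Vertical component of launch velocity: v_y = 44.9 sin 65.0° = 40.69 m/s.
At the highest point the vertical velocity is zero, so v_y² = 2 g h_max.
h_max = (40.69)² / (2 × 10) = 1656 / 20.00 = 82.8 m.

82.8 m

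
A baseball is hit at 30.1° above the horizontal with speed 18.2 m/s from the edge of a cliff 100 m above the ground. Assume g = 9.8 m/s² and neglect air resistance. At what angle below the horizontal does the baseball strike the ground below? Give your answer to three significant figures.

v_x = 18.2 cos 30.1° = 15.75 m/s.
At impact |v_y| = √(v_y0² + 2 g h) = √(9.127² + 2×9.8×100) = 45.20 m/s.
Angle below horizontal = arctan(|v_y| / v_x) = arctan(45.20 / 15.75) = 70.8°.

70.8°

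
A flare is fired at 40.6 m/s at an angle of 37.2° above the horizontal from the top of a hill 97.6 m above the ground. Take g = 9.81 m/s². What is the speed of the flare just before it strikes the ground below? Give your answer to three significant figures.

59.7 m/s

v_x = 40.6 cos 37.2° = 32.34 m/s is unchanged throughout.
For the vertical component, v_y² = v_y0² + 2 g h = (24.55)² + 2×9.81×97.6 = 2518, so |v_y| = 50.18 m/s.
Impact speed = √(v_x² + v_y²) = √(1046 + 2518) = 59.7 m/s.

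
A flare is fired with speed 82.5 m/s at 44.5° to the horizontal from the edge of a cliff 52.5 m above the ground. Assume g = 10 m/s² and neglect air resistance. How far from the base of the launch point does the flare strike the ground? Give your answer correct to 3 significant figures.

Components: v_x = 82.5 cos 44.5° = 58.84 m/s, v_y = 82.5 sin 44.5° = 57.83 m/s.
Vertical: 0 = 52.5 + 57.83 t − ½(10) t² ⇒ 5.000 t² − 57.83 t − 52.5 = 0.
t = [57.83 + √(3344 + 1050)] / 10.00 = 12.41 s.
Horizontal: R = v_x · t = 58.84 × 12.41 = 730 m.

730 m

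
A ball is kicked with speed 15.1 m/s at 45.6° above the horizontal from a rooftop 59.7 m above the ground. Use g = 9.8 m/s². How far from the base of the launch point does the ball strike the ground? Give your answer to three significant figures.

Components: v_x = 15.1 cos 45.6° = 10.56 m/s, v_y = 15.1 sin 45.6° = 10.79 m/s.
Vertical: 0 = 59.7 + 10.79 t − ½(9.8) t² ⇒ 4.900 t² − 10.79 t − 59.7 = 0.
t = [10.79 + √(116.4 + 1170)] / 9.800 = 4.761 s.
Horizontal: R = v_x · t = 10.56 × 4.761 = 50.3 m.

50.3 m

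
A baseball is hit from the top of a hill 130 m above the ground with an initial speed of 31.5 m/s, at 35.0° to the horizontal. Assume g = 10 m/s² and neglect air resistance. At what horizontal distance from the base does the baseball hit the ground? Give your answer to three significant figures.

Components: v_x = 31.5 cos 35.0° = 25.80 m/s, v_y = 31.5 sin 35.0° = 18.07 m/s.
Vertical: 0 = 130 + 18.07 t − ½(10) t² ⇒ 5.000 t² − 18.07 t − 130 = 0.
t = [18.07 + √(326.5 + 2600)] / 10.00 = 7.217 s.
Horizontal: R = v_x · t = 25.80 × 7.217 = 186 m.

186 m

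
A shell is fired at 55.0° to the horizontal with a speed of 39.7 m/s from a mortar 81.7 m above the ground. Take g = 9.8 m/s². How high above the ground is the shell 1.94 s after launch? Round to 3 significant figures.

126 m

v_y0 = 39.7 sin 55.0° = 32.52 m/s.
y(t) = 81.7 + v_y0 t − ½ g t² = 81.7 + 32.52×1.94 − ½×9.8×1.94² = 126 m.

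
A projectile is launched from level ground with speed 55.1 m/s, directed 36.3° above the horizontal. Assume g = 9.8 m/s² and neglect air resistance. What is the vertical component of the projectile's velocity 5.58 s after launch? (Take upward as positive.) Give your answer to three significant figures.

Initial vertical component: v_y0 = 55.1 sin 36.3° = 32.62 m/s.
v_y(t) = v_y0 − g t = 32.62 − 9.8 × 5.58 = -22.1 m/s.

-22.1 m/s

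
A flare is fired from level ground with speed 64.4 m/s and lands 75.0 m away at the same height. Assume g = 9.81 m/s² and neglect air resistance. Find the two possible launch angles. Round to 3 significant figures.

Level-ground range: R = v₀² sin(2θ)/g ⇒ sin 2θ = R g / v₀² = 75.0×9.81/64.4² = 0.1774.
2θ = arcsin(0.1774) = 10.22° or 180° − 10.22° = 169.78°.
So θ = 5.11° or θ = 84.9°.

5.11° and 84.9°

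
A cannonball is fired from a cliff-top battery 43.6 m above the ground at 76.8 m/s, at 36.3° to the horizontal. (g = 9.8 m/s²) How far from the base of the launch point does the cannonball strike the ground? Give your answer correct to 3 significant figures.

629 m

Components: v_x = 76.8 cos 36.3° = 61.90 m/s, v_y = 76.8 sin 36.3° = 45.47 m/s.
Vertical: 0 = 43.6 + 45.47 t − ½(9.8) t² ⇒ 4.900 t² − 45.47 t − 43.6 = 0.
t = [45.47 + √(2068 + 854.6)] / 9.800 = 10.16 s.
Horizontal: R = v_x · t = 61.90 × 10.16 = 629 m.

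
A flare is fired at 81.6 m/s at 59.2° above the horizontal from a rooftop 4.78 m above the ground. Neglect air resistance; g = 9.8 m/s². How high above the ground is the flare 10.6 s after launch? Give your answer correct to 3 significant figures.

v_y0 = 81.6 sin 59.2° = 70.09 m/s.
y(t) = 4.78 + v_y0 t − ½ g t² = 4.78 + 70.09×10.6 − ½×9.8×10.6² = 197 m.

197 m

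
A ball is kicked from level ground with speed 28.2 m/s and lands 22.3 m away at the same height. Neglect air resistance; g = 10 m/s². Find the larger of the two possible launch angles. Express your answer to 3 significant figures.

81.9°

Level-ground range: R = v₀² sin(2θ)/g ⇒ sin 2θ = R g / v₀² = 22.3×10/28.2² = 0.2804.
2θ = arcsin(0.2804) = 16.28° or 180° − 16.28° = 163.72°.
So θ = 8.14° or θ = 81.9°.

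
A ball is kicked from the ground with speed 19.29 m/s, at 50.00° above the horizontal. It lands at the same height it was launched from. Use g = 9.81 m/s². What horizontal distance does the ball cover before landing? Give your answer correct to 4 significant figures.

Components: v_x = 19.29 cos 50.00° = 12.399 m/s, v_y = 19.29 sin 50.00° = 14.777 m/s.
Time of flight (same landing height): t = 2 v_y / g = 2 × 14.777 / 9.81 = 3.0126 s.
Range: R = v_x · t = 12.399 × 3.0126 = 37.35 m.

37.35 m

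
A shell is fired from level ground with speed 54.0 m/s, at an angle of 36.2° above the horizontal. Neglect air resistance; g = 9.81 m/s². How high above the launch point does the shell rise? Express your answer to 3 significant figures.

Vertical component of launch velocity: v_y = 54.0 sin 36.2° = 31.89 m/s.
At the highest point the vertical velocity is zero, so v_y² = 2 g h_max.
h_max = (31.89)² / (2 × 9.81) = 1017 / 19.62 = 51.8 m.

51.8 m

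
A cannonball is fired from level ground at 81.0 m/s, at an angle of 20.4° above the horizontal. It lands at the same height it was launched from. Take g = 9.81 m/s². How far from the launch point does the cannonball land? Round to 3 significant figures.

437 m

For level ground, R = v₀² sin(2θ) / g.
sin(2 × 20.4°) = sin 40.80° = 0.6534.
R = (81.0)² × 0.6534 / 9.81 = 437 m.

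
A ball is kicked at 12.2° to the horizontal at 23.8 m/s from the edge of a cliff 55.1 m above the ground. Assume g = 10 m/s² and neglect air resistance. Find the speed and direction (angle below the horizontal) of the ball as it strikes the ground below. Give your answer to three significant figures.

40.8 m/s at 55.3° below the horizontal

v_x = 23.8 cos 12.2° = 23.26 m/s (constant).
|v_y| at impact = √((5.030)² + 2×10×55.1) = 33.58 m/s.
Speed = √(23.26² + 33.58²) = 40.8 m/s; angle = arctan(33.58/23.26) = 55.3° below horizontal.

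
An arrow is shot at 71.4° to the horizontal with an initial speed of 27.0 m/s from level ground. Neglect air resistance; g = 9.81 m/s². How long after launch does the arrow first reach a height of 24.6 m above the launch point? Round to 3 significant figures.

1.27 s

v_y0 = 27.0 sin 71.4° = 25.59 m/s.
Set y = v_y0 t − ½ g t² = 24.6: 4.905 t² − 25.59 t + 24.6 = 0.
t = [25.59 ± √(654.8 − 482.7)] / 9.81 = (25.59 ± 13.12) / 9.81, giving t = 1.27 s or t = 3.95 s.
The arrow is on the way up at the first time, so t = 1.27 s.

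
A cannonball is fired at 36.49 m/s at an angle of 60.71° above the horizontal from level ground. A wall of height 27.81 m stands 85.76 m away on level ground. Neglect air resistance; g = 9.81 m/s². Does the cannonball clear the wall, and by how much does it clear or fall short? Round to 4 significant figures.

Yes — it clears the wall by 11.88 m.

v_x = 36.49 cos 60.71° = 17.852 m/s; v_y0 = 36.49 sin 60.71° = 31.825 m/s.
Time to reach the wall: t = 85.76 / 17.852 = 4.8039 s.
Height at that point: y = 31.825×4.8039 − 4.905×4.8039² = 39.689 m.
That is 39.689 − 27.81 = 11.88 m above the top of the wall, so the cannonball clears it.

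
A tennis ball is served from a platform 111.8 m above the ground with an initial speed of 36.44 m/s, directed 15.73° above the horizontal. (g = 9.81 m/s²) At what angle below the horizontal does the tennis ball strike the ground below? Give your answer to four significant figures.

53.77°

v_x = 36.44 cos 15.73° = 35.075 m/s.
At impact |v_y| = √(v_y0² + 2 g h) = √(9.8790² + 2×9.81×111.8) = 47.866 m/s.
Angle below horizontal = arctan(|v_y| / v_x) = arctan(47.866 / 35.075) = 53.77°.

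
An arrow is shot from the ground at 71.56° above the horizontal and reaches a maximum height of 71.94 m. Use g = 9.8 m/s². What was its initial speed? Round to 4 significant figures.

At maximum height v_y = 0, so (v₀ sin θ)² = 2 g H.
v₀ sin 71.56° = √(2 × 9.8 × 71.94) = 37.550 m/s.
v₀ = 37.550 / sin 71.56° = 37.550 / 0.9487 = 39.58 m/s.

39.58 m/s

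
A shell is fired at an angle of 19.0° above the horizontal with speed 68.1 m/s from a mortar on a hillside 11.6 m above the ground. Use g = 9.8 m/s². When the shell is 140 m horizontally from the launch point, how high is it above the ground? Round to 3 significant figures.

36.6 m

v_x = 68.1 cos 19.0° = 64.39 m/s, v_y0 = 68.1 sin 19.0° = 22.17 m/s.
Time to reach x = 140 m: t = x / v_x = 140 / 64.39 = 2.174 s.
y = 11.6 + v_y0 t − ½ g t² = 11.6 + 22.17×2.174 − 4.900×2.174² = 36.6 m.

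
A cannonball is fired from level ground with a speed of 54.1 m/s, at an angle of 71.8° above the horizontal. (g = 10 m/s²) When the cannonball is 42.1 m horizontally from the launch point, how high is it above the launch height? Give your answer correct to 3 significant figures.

97.0 m

v_x = 54.1 cos 71.8° = 16.90 m/s, v_y0 = 54.1 sin 71.8° = 51.39 m/s.
Time to reach x = 42.1 m: t = x / v_x = 42.1 / 16.90 = 2.491 s.
y = v_y0 t − ½ g t² = 51.39×2.491 − 5.000×2.491² = 97.0 m.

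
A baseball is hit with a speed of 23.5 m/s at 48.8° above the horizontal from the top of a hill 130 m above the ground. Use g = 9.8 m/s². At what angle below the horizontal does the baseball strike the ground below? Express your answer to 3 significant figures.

v_x = 23.5 cos 48.8° = 15.48 m/s.
At impact |v_y| = √(v_y0² + 2 g h) = √(17.68² + 2×9.8×130) = 53.48 m/s.
Angle below horizontal = arctan(|v_y| / v_x) = arctan(53.48 / 15.48) = 73.9°.

73.9°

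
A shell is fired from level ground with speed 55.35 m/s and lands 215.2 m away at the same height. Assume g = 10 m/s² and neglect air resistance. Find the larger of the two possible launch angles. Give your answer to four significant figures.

Level-ground range: R = v₀² sin(2θ)/g ⇒ sin 2θ = R g / v₀² = 215.2×10/55.35² = 0.7024.
2θ = arcsin(0.7024) = 44.620° or 180° − 44.620° = 135.380°.
So θ = 22.31° or θ = 67.69°.

67.69°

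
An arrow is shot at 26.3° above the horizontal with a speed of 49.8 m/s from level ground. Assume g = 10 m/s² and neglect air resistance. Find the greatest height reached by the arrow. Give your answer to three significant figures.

Vertical component of launch velocity: v_y = 49.8 sin 26.3° = 22.06 m/s.
At the highest point the vertical velocity is zero, so v_y² = 2 g h_max.
h_max = (22.06)² / (2 × 10) = 486.6 / 20.00 = 24.3 m.

24.3 m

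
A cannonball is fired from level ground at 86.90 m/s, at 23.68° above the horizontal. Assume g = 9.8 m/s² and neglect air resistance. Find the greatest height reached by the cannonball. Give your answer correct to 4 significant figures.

62.15 m

Vertical component of launch velocity: v_y = 86.90 sin 23.68° = 34.901 m/s.
At the highest point the vertical velocity is zero, so v_y² = 2 g h_max.
h_max = (34.901)² / (2 × 9.8) = 1218.1 / 19.60 = 62.15 m.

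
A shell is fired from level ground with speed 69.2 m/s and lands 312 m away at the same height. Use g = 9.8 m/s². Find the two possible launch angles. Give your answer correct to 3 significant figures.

Level-ground range: R = v₀² sin(2θ)/g ⇒ sin 2θ = R g / v₀² = 312×9.8/69.2² = 0.6385.
2θ = arcsin(0.6385) = 39.68° or 180° − 39.68° = 140.32°.
So θ = 19.8° or θ = 70.2°.

19.8° and 70.2°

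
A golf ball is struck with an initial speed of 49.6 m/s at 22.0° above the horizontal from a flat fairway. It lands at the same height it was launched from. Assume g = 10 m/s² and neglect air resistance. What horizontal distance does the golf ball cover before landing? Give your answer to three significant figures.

171 m

Components: v_x = 49.6 cos 22.0° = 45.99 m/s, v_y = 49.6 sin 22.0° = 18.58 m/s.
Time of flight (same landing height): t = 2 v_y / g = 2 × 18.58 / 10 = 3.716 s.
Range: R = v_x · t = 45.99 × 3.716 = 171 m.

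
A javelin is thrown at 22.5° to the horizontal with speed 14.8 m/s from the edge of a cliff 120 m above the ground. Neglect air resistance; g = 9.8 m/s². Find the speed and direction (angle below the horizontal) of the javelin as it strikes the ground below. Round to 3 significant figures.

v_x = 14.8 cos 22.5° = 13.67 m/s (constant).
|v_y| at impact = √((5.664)² + 2×9.8×120) = 48.83 m/s.
Speed = √(13.67² + 48.83²) = 50.7 m/s; angle = arctan(48.83/13.67) = 74.4° below horizontal.

50.7 m/s at 74.4° below the horizontal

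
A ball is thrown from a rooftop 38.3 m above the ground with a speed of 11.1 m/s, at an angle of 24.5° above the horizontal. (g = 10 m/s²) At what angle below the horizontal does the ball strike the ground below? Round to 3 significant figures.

v_x = 11.1 cos 24.5° = 10.10 m/s.
At impact |v_y| = √(v_y0² + 2 g h) = √(4.603² + 2×10×38.3) = 28.06 m/s.
Angle below horizontal = arctan(|v_y| / v_x) = arctan(28.06 / 10.10) = 70.2°.

70.2°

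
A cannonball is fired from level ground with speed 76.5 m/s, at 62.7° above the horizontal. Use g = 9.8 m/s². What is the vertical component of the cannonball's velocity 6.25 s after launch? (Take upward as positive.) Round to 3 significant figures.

Initial vertical component: v_y0 = 76.5 sin 62.7° = 67.98 m/s.
v_y(t) = v_y0 − g t = 67.98 − 9.8 × 6.25 = 6.73 m/s.

6.73 m/s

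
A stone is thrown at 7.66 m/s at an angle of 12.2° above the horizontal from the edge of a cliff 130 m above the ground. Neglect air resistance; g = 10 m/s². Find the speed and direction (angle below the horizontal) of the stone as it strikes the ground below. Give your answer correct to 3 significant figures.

51.6 m/s at 81.7° below the horizontal

v_x = 7.66 cos 12.2° = 7.487 m/s (constant).
|v_y| at impact = √((1.619)² + 2×10×130) = 51.02 m/s.
Speed = √(7.487² + 51.02²) = 51.6 m/s; angle = arctan(51.02/7.487) = 81.7° below horizontal.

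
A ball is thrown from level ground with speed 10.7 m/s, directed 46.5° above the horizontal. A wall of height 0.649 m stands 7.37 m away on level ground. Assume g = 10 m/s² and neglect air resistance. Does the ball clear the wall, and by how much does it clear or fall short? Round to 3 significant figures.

Yes — it clears the wall by 2.11 m.

v_x = 10.7 cos 46.5° = 7.365 m/s; v_y0 = 10.7 sin 46.5° = 7.762 m/s.
Time to reach the wall: t = 7.37 / 7.365 = 1.001 s.
Height at that point: y = 7.762×1.001 − 5.000×1.001² = 2.760 m.
That is 2.760 − 0.649 = 2.11 m above the top of the wall, so the ball clears it.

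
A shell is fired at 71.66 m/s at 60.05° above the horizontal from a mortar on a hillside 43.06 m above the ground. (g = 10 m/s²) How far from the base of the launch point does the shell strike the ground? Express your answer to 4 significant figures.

Components: v_x = 71.66 cos 60.05° = 35.776 m/s, v_y = 71.66 sin 60.05° = 62.091 m/s.
Vertical: 0 = 43.06 + 62.091 t − ½(10) t² ⇒ 5.000 t² − 62.091 t − 43.06 = 0.
t = [62.091 + √(3855.3 + 861.20)] / 10.00 = 13.077 s.
Horizontal: R = v_x · t = 35.776 × 13.077 = 467.8 m.

467.8 m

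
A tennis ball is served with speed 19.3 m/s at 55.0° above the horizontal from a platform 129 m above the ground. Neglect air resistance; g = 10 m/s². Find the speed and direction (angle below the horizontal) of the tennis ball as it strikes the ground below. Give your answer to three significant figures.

54.3 m/s at 78.2° below the horizontal

v_x = 19.3 cos 55.0° = 11.07 m/s (constant).
|v_y| at impact = √((15.81)² + 2×10×129) = 53.20 m/s.
Speed = √(11.07² + 53.20²) = 54.3 m/s; angle = arctan(53.20/11.07) = 78.2° below horizontal.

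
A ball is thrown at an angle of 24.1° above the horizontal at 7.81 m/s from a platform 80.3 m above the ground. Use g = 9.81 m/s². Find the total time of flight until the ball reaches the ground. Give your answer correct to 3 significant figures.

Vertical component: v_y = 7.81 sin 24.1° = 3.189 m/s.
Taking up as positive with launch at y = 80.3 m, landing at y = 0: 0 = 80.3 + 3.189 t − ½(9.81) t².
Solving 4.905 t² − 3.189 t − 80.3 = 0 gives t = [3.189 + √(3.189² + 4·4.905·80.3)] / 9.810 = 4.38 s.

4.38 s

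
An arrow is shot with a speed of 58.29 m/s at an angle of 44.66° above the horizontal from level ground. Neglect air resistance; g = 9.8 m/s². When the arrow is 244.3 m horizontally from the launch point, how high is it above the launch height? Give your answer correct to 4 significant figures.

v_x = 58.29 cos 44.66° = 41.461 m/s, v_y0 = 58.29 sin 44.66° = 40.972 m/s.
Time to reach x = 244.3 m: t = x / v_x = 244.3 / 41.461 = 5.8923 s.
y = v_y0 t − ½ g t² = 40.972×5.8923 − 4.900×5.8923² = 71.30 m.

71.30 m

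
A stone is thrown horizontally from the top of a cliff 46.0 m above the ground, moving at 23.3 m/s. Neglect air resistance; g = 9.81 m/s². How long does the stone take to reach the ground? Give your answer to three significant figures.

The horizontal speed doesn't affect the fall. With v_y0 = 0, h = ½ g t².
t = √(2 × 46.0 / 9.81) = √9.378 = 3.06 s.

3.06 s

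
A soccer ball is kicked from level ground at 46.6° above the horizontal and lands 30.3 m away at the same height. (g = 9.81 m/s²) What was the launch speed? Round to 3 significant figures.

17.3 m/s

On level ground, R = v₀² sin(2θ) / g, so v₀ = √(R g / sin 2θ).
sin(2 × 46.6°) = 0.9984.
v₀ = √(30.3 × 9.81 / 0.9984) = √297.7 = 17.3 m/s.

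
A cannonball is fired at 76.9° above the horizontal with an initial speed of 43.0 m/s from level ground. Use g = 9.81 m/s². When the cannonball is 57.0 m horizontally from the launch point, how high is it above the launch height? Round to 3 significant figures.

77.2 m

v_x = 43.0 cos 76.9° = 9.746 m/s, v_y0 = 43.0 sin 76.9° = 41.88 m/s.
Time to reach x = 57.0 m: t = x / v_x = 57.0 / 9.746 = 5.849 s.
y = v_y0 t − ½ g t² = 41.88×5.849 − 4.905×5.849² = 77.2 m.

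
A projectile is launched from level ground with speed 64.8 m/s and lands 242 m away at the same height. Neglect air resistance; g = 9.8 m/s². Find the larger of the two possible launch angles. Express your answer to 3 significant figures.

72.8°

Level-ground range: R = v₀² sin(2θ)/g ⇒ sin 2θ = R g / v₀² = 242×9.8/64.8² = 0.5648.
2θ = arcsin(0.5648) = 34.39° or 180° − 34.39° = 145.61°.
So θ = 17.2° or θ = 72.8°.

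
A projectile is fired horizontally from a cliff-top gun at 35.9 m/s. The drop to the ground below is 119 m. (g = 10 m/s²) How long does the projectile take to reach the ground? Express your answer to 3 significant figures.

The horizontal speed doesn't affect the fall. With v_y0 = 0, h = ½ g t².
t = √(2 × 119 / 10) = √23.80 = 4.88 s.

4.88 s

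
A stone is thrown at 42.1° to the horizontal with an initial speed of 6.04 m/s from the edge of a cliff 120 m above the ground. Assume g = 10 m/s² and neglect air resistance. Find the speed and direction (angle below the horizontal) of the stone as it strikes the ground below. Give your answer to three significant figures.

49.4 m/s at 84.8° below the horizontal

v_x = 6.04 cos 42.1° = 4.482 m/s (constant).
|v_y| at impact = √((4.049)² + 2×10×120) = 49.16 m/s.
Speed = √(4.482² + 49.16²) = 49.4 m/s; angle = arctan(49.16/4.482) = 84.8° below horizontal.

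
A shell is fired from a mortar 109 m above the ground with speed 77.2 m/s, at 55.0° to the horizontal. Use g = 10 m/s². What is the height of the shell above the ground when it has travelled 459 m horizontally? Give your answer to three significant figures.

v_x = 77.2 cos 55.0° = 44.28 m/s, v_y0 = 77.2 sin 55.0° = 63.24 m/s.
Time to reach x = 459 m: t = x / v_x = 459 / 44.28 = 10.37 s.
y = 109 + v_y0 t − ½ g t² = 109 + 63.24×10.37 − 5.000×10.37² = 227 m.

227 m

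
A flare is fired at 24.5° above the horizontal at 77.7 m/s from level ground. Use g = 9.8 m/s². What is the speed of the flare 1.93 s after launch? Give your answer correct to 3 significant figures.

71.9 m/s

v_x = 77.7 cos 24.5° = 70.70 m/s (constant).
v_y(t) = 77.7 sin 24.5° − g t = 32.22 − 9.8 × 1.93 = 13.31 m/s.
Speed = √(v_x² + v_y²) = √(4998 + 177.2) = 71.9 m/s.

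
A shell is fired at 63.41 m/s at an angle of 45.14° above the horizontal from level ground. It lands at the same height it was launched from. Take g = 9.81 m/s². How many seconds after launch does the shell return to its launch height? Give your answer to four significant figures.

9.164 s

Vertical component: v_y = 63.41 sin 45.14° = 44.947 m/s.
For a projectile landing at launch height, time of flight is t = 2 v_y / g = 2 × 44.947 / 9.81 = 9.164 s.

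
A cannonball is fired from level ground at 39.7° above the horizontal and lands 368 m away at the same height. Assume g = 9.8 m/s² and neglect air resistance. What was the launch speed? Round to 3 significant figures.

On level ground, R = v₀² sin(2θ) / g, so v₀ = √(R g / sin 2θ).
sin(2 × 39.7°) = 0.9829.
v₀ = √(368 × 9.8 / 0.9829) = √3669 = 60.6 m/s.

60.6 m/s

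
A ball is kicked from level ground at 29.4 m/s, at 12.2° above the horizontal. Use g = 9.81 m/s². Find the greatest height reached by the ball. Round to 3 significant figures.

1.97 m

Vertical component of launch velocity: v_y = 29.4 sin 12.2° = 6.213 m/s.
At the highest point the vertical velocity is zero, so v_y² = 2 g h_max.
h_max = (6.213)² / (2 × 9.81) = 38.60 / 19.62 = 1.97 m.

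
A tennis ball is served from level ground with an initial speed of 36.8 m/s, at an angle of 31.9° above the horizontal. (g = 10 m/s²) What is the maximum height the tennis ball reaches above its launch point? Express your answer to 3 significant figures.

Vertical component of launch velocity: v_y = 36.8 sin 31.9° = 19.45 m/s.
At the highest point the vertical velocity is zero, so v_y² = 2 g h_max.
h_max = (19.45)² / (2 × 10) = 378.3 / 20.00 = 18.9 m.

18.9 m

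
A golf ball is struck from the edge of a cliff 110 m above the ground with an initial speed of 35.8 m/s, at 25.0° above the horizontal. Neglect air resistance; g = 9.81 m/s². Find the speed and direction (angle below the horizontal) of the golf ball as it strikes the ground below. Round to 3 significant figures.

58.7 m/s at 56.4° below the horizontal

v_x = 35.8 cos 25.0° = 32.45 m/s (constant).
|v_y| at impact = √((15.13)² + 2×9.81×110) = 48.86 m/s.
Speed = √(32.45² + 48.86²) = 58.7 m/s; angle = arctan(48.86/32.45) = 56.4° below horizontal.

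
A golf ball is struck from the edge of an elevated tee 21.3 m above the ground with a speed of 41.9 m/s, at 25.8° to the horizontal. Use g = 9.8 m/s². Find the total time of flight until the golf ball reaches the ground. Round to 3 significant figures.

Vertical component: v_y = 41.9 sin 25.8° = 18.24 m/s.
Taking up as positive with launch at y = 21.3 m, landing at y = 0: 0 = 21.3 + 18.24 t − ½(9.8) t².
Solving 4.900 t² − 18.24 t − 21.3 = 0 gives t = [18.24 + √(18.24² + 4·4.900·21.3)] / 9.800 = 4.66 s.

4.66 s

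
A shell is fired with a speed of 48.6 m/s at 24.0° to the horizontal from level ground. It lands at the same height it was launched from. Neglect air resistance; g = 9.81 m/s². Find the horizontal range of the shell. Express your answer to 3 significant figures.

179 m

For level ground, R = v₀² sin(2θ) / g.
sin(2 × 24.0°) = sin 48.00° = 0.7431.
R = (48.6)² × 0.7431 / 9.81 = 179 m.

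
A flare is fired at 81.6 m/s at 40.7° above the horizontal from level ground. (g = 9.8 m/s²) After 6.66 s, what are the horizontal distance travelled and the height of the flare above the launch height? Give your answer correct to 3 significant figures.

x = 412 m, y = 137 m

v_x = 81.6 cos 40.7° = 61.86 m/s; v_y0 = 81.6 sin 40.7° = 53.21 m/s.
x = v_x t = 61.86 × 6.66 = 412 m.
y = v_y0 t − ½ g t² = 53.21×6.66 − 4.900×6.66² = 137 m.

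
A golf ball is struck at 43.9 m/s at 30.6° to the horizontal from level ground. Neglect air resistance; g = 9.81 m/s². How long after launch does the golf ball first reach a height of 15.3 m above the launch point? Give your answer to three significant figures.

v_y0 = 43.9 sin 30.6° = 22.35 m/s.
Set y = v_y0 t − ½ g t² = 15.3: 4.905 t² − 22.35 t + 15.3 = 0.
t = [22.35 ± √(499.5 − 300.2)] / 9.81 = (22.35 ± 14.12) / 9.81, giving t = 0.839 s or t = 3.72 s.
The golf ball is on the way up at the first time, so t = 0.839 s.

0.839 s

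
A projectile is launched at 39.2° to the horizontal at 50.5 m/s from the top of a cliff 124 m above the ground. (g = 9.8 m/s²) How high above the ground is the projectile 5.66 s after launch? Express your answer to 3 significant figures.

148 m

v_y0 = 50.5 sin 39.2° = 31.92 m/s.
y(t) = 124 + v_y0 t − ½ g t² = 124 + 31.92×5.66 − ½×9.8×5.66² = 148 m.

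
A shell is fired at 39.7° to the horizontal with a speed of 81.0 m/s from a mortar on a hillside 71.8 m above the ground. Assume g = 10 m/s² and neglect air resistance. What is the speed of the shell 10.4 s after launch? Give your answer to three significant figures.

81.3 m/s

v_x = 81.0 cos 39.7° = 62.32 m/s (constant).
v_y(t) = 81.0 sin 39.7° − g t = 51.74 − 10 × 10.4 = -52.26 m/s.
Speed = √(v_x² + v_y²) = √(3884 + 2731) = 81.3 m/s.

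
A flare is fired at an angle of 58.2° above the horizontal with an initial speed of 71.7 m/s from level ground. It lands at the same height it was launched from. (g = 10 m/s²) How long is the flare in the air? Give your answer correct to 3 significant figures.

12.2 s

Vertical component: v_y = 71.7 sin 58.2° = 60.94 m/s.
For a projectile landing at launch height, time of flight is t = 2 v_y / g = 2 × 60.94 / 10 = 12.2 s.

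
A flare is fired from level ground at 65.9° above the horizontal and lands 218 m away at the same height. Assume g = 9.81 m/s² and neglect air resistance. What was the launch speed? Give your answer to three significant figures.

On level ground, R = v₀² sin(2θ) / g, so v₀ = √(R g / sin 2θ).
sin(2 × 65.9°) = 0.7455.
v₀ = √(218 × 9.81 / 0.7455) = √2869 = 53.6 m/s.

53.6 m/s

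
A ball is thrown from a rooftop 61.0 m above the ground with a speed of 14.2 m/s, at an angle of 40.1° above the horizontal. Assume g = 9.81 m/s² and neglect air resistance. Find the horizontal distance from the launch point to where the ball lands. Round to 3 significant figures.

Components: v_x = 14.2 cos 40.1° = 10.86 m/s, v_y = 14.2 sin 40.1° = 9.147 m/s.
Vertical: 0 = 61.0 + 9.147 t − ½(9.81) t² ⇒ 4.905 t² − 9.147 t − 61.0 = 0.
t = [9.147 + √(83.67 + 1197)] / 9.810 = 4.580 s.
Horizontal: R = v_x · t = 10.86 × 4.580 = 49.7 m.

49.7 m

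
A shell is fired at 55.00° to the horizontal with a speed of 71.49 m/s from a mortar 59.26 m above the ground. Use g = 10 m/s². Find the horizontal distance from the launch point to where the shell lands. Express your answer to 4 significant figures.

518.7 m

Components: v_x = 71.49 cos 55.00° = 41.005 m/s, v_y = 71.49 sin 55.00° = 58.561 m/s.
Vertical: 0 = 59.26 + 58.561 t − ½(10) t² ⇒ 5.000 t² − 58.561 t − 59.26 = 0.
t = [58.561 + √(3429.4 + 1185.2)] / 10.00 = 12.649 s.
Horizontal: R = v_x · t = 41.005 × 12.649 = 518.7 m.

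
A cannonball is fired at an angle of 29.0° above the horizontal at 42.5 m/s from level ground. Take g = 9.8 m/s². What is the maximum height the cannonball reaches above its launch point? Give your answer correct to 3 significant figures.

21.7 m

Vertical component of launch velocity: v_y = 42.5 sin 29.0° = 20.60 m/s.
At the highest point the vertical velocity is zero, so v_y² = 2 g h_max.
h_max = (20.60)² / (2 × 9.8) = 424.4 / 19.60 = 21.7 m.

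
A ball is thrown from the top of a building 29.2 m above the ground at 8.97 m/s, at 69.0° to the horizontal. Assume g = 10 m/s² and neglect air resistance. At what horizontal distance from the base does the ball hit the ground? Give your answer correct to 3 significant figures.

10.9 m

Components: v_x = 8.97 cos 69.0° = 3.215 m/s, v_y = 8.97 sin 69.0° = 8.374 m/s.
Vertical: 0 = 29.2 + 8.374 t − ½(10) t² ⇒ 5.000 t² − 8.374 t − 29.2 = 0.
t = [8.374 + √(70.12 + 584.0)] / 10.00 = 3.395 s.
Horizontal: R = v_x · t = 3.215 × 3.395 = 10.9 m.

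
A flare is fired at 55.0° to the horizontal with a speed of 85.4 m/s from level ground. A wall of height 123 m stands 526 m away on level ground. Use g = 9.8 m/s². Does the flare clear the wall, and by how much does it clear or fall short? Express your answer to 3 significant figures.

Yes — it clears the wall by 63.2 m.

v_x = 85.4 cos 55.0° = 48.98 m/s; v_y0 = 85.4 sin 55.0° = 69.96 m/s.
Time to reach the wall: t = 526 / 48.98 = 10.74 s.
Height at that point: y = 69.96×10.74 − 4.900×10.74² = 186.2 m.
That is 186.2 − 123 = 63.2 m above the top of the wall, so the flare clears it.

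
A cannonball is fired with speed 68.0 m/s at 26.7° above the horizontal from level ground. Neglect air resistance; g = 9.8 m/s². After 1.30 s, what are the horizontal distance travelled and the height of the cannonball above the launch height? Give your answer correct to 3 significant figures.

x = 79.0 m, y = 31.4 m

v_x = 68.0 cos 26.7° = 60.75 m/s; v_y0 = 68.0 sin 26.7° = 30.55 m/s.
x = v_x t = 60.75 × 1.30 = 79.0 m.
y = v_y0 t − ½ g t² = 30.55×1.30 − 4.900×1.30² = 31.4 m.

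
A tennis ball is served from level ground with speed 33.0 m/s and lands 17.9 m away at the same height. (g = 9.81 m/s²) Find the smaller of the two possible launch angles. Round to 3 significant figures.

Level-ground range: R = v₀² sin(2θ)/g ⇒ sin 2θ = R g / v₀² = 17.9×9.81/33.0² = 0.1612.
2θ = arcsin(0.1612) = 9.277° or 180° − 9.277° = 170.723°.
So θ = 4.64° or θ = 85.4°.

4.64°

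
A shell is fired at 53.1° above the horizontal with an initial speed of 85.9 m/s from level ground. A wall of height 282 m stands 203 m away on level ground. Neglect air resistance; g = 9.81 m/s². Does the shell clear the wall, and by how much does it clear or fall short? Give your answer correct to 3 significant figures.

No — it falls 87.6 m short of clearing the wall.

v_x = 85.9 cos 53.1° = 51.58 m/s; v_y0 = 85.9 sin 53.1° = 68.69 m/s.
Time to reach the wall: t = 203 / 51.58 = 3.936 s.
Height at that point: y = 68.69×3.936 − 4.905×3.936² = 194.4 m.
That is 282 − 194.4 = 87.6 m below the top of the wall, so the shell does not clear it.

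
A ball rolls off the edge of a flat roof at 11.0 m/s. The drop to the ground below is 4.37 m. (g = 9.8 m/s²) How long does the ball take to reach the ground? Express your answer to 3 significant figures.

0.944 s

The horizontal speed doesn't affect the fall. With v_y0 = 0, h = ½ g t².
t = √(2 × 4.37 / 9.8) = √0.8918 = 0.944 s.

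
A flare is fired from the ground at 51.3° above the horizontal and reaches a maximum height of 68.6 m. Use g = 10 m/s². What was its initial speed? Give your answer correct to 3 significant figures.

At maximum height v_y = 0, so (v₀ sin θ)² = 2 g H.
v₀ sin 51.3° = √(2 × 10 × 68.6) = 37.04 m/s.
v₀ = 37.04 / sin 51.3° = 37.04 / 0.7804 = 47.5 m/s.

47.5 m/s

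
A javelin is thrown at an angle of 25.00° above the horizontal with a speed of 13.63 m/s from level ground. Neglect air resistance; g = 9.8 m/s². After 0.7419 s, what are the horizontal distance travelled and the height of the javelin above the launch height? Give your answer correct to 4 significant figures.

v_x = 13.63 cos 25.00° = 12.353 m/s; v_y0 = 13.63 sin 25.00° = 5.7603 m/s.
x = v_x t = 12.353 × 0.7419 = 9.165 m.
y = v_y0 t − ½ g t² = 5.7603×0.7419 − 4.900×0.7419² = 1.577 m.

x = 9.165 m, y = 1.577 m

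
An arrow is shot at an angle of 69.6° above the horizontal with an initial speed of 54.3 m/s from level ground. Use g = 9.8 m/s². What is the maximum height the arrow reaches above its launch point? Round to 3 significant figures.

Vertical component of launch velocity: v_y = 54.3 sin 69.6° = 50.89 m/s.
At the highest point the vertical velocity is zero, so v_y² = 2 g h_max.
h_max = (50.89)² / (2 × 9.8) = 2590 / 19.60 = 132 m.

132 m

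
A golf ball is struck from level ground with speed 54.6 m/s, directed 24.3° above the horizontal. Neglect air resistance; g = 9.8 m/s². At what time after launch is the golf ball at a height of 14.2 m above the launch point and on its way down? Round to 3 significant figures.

v_y0 = 54.6 sin 24.3° = 22.47 m/s.
Set y = v_y0 t − ½ g t² = 14.2: 4.900 t² − 22.47 t + 14.2 = 0.
t = [22.47 ± √(504.9 − 278.3)] / 9.8 = (22.47 ± 15.05) / 9.8, giving t = 0.757 s or t = 3.83 s.
On the way down corresponds to the larger root: t = 3.83 s.

3.83 s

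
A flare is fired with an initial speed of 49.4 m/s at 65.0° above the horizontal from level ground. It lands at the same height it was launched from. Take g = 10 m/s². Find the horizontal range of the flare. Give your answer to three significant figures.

187 m

Components: v_x = 49.4 cos 65.0° = 20.88 m/s, v_y = 49.4 sin 65.0° = 44.77 m/s.
Time of flight (same landing height): t = 2 v_y / g = 2 × 44.77 / 10 = 8.954 s.
Range: R = v_x · t = 20.88 × 8.954 = 187 m.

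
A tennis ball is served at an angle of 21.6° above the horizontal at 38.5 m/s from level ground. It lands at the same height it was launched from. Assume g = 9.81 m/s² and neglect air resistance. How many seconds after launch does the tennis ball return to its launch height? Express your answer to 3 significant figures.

Vertical component: v_y = 38.5 sin 21.6° = 14.17 m/s.
For a projectile landing at launch height, time of flight is t = 2 v_y / g = 2 × 14.17 / 9.81 = 2.89 s.

2.89 s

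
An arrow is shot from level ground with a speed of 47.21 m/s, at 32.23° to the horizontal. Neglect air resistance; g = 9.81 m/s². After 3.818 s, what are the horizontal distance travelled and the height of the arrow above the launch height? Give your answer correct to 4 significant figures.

x = 152.5 m, y = 24.63 m

v_x = 47.21 cos 32.23° = 39.936 m/s; v_y0 = 47.21 sin 32.23° = 25.178 m/s.
x = v_x t = 39.936 × 3.818 = 152.5 m.
y = v_y0 t − ½ g t² = 25.178×3.818 − 4.905×3.818² = 24.63 m.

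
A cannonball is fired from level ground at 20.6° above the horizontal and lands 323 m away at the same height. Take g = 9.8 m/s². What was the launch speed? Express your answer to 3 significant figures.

On level ground, R = v₀² sin(2θ) / g, so v₀ = √(R g / sin 2θ).
sin(2 × 20.6°) = 0.6587.
v₀ = √(323 × 9.8 / 0.6587) = √4806 = 69.3 m/s.

69.3 m/s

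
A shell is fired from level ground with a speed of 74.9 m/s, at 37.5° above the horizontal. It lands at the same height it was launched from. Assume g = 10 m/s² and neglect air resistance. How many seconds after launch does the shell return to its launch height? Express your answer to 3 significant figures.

Vertical component: v_y = 74.9 sin 37.5° = 45.60 m/s.
For a projectile landing at launch height, time of flight is t = 2 v_y / g = 2 × 45.60 / 10 = 9.12 s.

9.12 s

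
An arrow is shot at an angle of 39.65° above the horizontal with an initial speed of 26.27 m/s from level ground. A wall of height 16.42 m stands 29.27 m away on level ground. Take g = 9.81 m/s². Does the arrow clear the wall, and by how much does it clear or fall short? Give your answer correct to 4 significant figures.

No — it falls 2.434 m short of clearing the wall.

v_x = 26.27 cos 39.65° = 20.227 m/s; v_y0 = 26.27 sin 39.65° = 16.763 m/s.
Time to reach the wall: t = 29.27 / 20.227 = 1.4471 s.
Height at that point: y = 16.763×1.4471 − 4.905×1.4471² = 13.986 m.
That is 16.42 − 13.986 = 2.434 m below the top of the wall, so the arrow does not clear it.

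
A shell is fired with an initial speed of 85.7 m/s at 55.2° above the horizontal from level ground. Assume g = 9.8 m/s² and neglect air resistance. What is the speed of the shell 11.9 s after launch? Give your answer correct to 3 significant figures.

v_x = 85.7 cos 55.2° = 48.91 m/s (constant).
v_y(t) = 85.7 sin 55.2° − g t = 70.37 − 9.8 × 11.9 = -46.25 m/s.
Speed = √(v_x² + v_y²) = √(2392 + 2139) = 67.3 m/s.

67.3 m/s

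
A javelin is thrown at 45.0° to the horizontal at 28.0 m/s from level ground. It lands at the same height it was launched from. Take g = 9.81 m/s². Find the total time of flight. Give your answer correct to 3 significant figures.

4.04 s

Vertical component: v_y = 28.0 sin 45.0° = 19.80 m/s.
For a projectile landing at launch height, time of flight is t = 2 v_y / g = 2 × 19.80 / 9.81 = 4.04 s.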